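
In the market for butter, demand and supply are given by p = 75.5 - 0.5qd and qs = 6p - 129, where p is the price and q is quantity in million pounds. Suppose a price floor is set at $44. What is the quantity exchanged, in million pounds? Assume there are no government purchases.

63

Rearranging demand gives qd = 151 - 2p. Equilibrium: 151 - 2p = 6p - 129, so 280 = 8p and p* = 35, q* = 81.
Since 44 > 35, the floor is binding.
At p = 44: qd = 151 - 2·44 = 63 and qs = 6·44 - 129 = 135.
The quantity actually transacted is the short side, demand: 63.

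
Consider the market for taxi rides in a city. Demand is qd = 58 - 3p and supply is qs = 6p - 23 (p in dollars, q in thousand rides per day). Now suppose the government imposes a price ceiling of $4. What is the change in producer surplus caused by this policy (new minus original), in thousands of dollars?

-80

In a free market, 58 - 3p = 6p - 23 gives the equilibrium p* = 9, q* = 31.
Because the ceiling (4) lies below the market-clearing price, it is binding.
At p = 4: qd = 58 - 3·4 = 46 and qs = 6·4 - 23 = 1.
Producer surplus without the control is ½ · (9 - 23/6) · 31 = 961/12.
With the ceiling, producers sell 1 units at 4, so PS = ½ · (4 - 23/6) · 1 = 1/12.
Change in producer surplus = 1/12 - 961/12 = -80.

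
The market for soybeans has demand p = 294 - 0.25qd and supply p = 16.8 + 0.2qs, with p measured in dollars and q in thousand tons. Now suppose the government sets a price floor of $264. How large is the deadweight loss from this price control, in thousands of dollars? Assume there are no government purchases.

Rearranging demand gives qd = 1176 - 4p; rearranging supply gives qs = 5p - 84. In a free market, 1176 - 4p = 5p - 84 gives the equilibrium p* = 140, q* = 616.
Because the floor (264) lies above the market-clearing price, it is binding.
At p = 264: qd = 1176 - 4·264 = 120 and qs = 5·264 - 84 = 1236.
Quantity traded falls to 120. At q = 120 the demand price is (1176 - 120)/4 = 264 and the supply price is (84 + 120)/5 = 40.8.
Deadweight loss = ½ · (264 - 40.8) · (616 - 120) = ½ · 223.2 · 496 = 55353.6.

55353.6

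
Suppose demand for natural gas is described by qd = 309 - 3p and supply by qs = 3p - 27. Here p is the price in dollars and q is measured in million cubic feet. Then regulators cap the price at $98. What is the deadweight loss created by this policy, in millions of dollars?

0

Equilibrium: 309 - 3p = 3p - 27, so 336 = 6p and p* = 56, q* = 141.
The ceiling of 98 is above the equilibrium price 56, so it is not binding; the market clears at p* = 56, q* = 141.
Since the control does not bind, no trades are prevented and deadweight loss is zero.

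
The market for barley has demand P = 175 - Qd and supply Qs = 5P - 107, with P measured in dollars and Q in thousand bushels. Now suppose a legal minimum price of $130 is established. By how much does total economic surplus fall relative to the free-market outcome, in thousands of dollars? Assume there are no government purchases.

4133.4

Rearranging demand gives Qd = 175 - P. Setting quantity demanded equal to quantity supplied, 175 - P = 5P - 107, gives P* = 47 and Q* = 128.
The floor of 130 is above the equilibrium price 47, so it binds.
At P = 130: Qd = 175 - 130 = 45 and Qs = 5·130 - 107 = 543.
Quantity traded falls to 45. At Q = 45 the demand price is 175 - 45 = 130 and the supply price is (107 + 45)/5 = 30.4.
Deadweight loss = ½ · (130 - 30.4) · (128 - 45) = ½ · 99.6 · 83 = 4133.4.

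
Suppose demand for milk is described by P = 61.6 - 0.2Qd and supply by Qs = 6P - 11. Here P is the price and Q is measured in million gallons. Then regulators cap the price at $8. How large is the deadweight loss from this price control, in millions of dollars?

Rearranging demand gives Qd = 308 - 5P. Equilibrium: 308 - 5P = 6P - 11, so 319 = 11P and P* = 29, Q* = 163.
Because the ceiling (8) lies below the market-clearing price, it is binding.
At P = 8: Qd = 308 - 5·8 = 268 and Qs = 6·8 - 11 = 37.
Quantity traded falls to 37. At Q = 37 the demand price is (308 - 37)/5 = 54.2 and the supply price is (11 + 37)/6 = 8.
Deadweight loss = ½ · (54.2 - 8) · (163 - 37) = ½ · 46.2 · 126 = 2910.6.

2910.6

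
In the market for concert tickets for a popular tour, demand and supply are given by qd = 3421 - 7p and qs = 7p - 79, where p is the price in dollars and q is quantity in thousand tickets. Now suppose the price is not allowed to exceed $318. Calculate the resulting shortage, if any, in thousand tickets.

0

Setting quantity demanded equal to quantity supplied, 3421 - 7p = 7p - 79, gives p* = 250 and q* = 1671.
The ceiling of 318 is above the equilibrium price 250, so it is not binding; the market clears at p* = 250, q* = 1671.
Since the control does not bind, there is no shortage.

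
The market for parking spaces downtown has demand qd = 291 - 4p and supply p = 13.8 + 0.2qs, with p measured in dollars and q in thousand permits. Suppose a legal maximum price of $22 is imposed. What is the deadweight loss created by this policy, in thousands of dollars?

Rearranging supply gives qs = 5p - 69. Without the control the market clears where 291 - 4p = 5p - 69, i.e. p* = 40 and q* = 131.
Because the ceiling (22) lies below the market-clearing price, it is binding.
At p = 22: qd = 291 - 4·22 = 203 and qs = 5·22 - 69 = 41.
Quantity traded falls to 41. At q = 41 the demand price is (291 - 41)/4 = 62.5 and the supply price is (69 + 41)/5 = 22.
Deadweight loss = ½ · (62.5 - 22) · (131 - 41) = ½ · 40.5 · 90 = 1822.5.

1822.5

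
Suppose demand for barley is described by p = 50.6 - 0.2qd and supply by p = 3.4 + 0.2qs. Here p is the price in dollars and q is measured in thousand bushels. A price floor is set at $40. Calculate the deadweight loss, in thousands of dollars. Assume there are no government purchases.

Rearranging demand gives qd = 253 - 5p; rearranging supply gives qs = 5p - 17. Setting quantity demanded equal to quantity supplied, 253 - 5p = 5p - 17, gives p* = 27 and q* = 118.
Because the floor (40) lies above the market-clearing price, it is binding.
At p = 40: qd = 253 - 5·40 = 53 and qs = 5·40 - 17 = 183.
Quantity traded falls to 53. At q = 53 the demand price is (253 - 53)/5 = 40 and the supply price is (17 + 53)/5 = 14.
Deadweight loss = ½ · (40 - 14) · (118 - 53) = ½ · 26 · 65 = 845.

845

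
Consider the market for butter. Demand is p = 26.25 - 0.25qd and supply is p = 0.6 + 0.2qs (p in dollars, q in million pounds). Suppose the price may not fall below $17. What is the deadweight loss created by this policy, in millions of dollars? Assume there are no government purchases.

Rearranging demand gives qd = 105 - 4p; rearranging supply gives qs = 5p - 3. Without the control the market clears where 105 - 4p = 5p - 3, i.e. p* = 12 and q* = 57.
The floor of 17 is above the equilibrium price 12, so it binds.
At p = 17: qd = 105 - 4·17 = 37 and qs = 5·17 - 3 = 82.
Quantity traded falls to 37. At q = 37 the demand price is (105 - 37)/4 = 17 and the supply price is (3 + 37)/5 = 8.
Deadweight loss = ½ · (17 - 8) · (57 - 37) = ½ · 9 · 20 = 90.

90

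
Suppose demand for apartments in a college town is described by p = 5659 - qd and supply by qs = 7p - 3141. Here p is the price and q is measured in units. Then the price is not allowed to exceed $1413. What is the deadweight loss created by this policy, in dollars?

0

Rearranging demand gives qd = 5659 - p. Without the control the market clears where 5659 - p = 7p - 3141, i.e. p* = 1100 and q* = 4559.
The ceiling of 1413 is above the equilibrium price 1100, so it is not binding; the market clears at p* = 1100, q* = 4559.
Since the control does not bind, no trades are prevented and deadweight loss is zero.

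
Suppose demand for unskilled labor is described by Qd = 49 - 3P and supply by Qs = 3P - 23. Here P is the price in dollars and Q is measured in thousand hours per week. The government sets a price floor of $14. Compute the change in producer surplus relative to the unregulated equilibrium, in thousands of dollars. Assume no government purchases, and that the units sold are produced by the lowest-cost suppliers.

Equilibrium: 49 - 3P = 3P - 23, so 72 = 6P and P* = 12, Q* = 13.
The floor of 14 is above the equilibrium price 12, so it binds.
At P = 14: Qd = 49 - 3·14 = 7 and Qs = 3·14 - 23 = 19.
Producer surplus without the control is ½ · (12 - 23/3) · 13 = 169/6.
With the floor, 7 units are sold at 14. The supply price at Q = 7 is 10, so PS = ½ · [(14 - 23/3) + (14 - 10)] · 7 = 217/6.
Change in producer surplus = 217/6 - 169/6 = 8.

8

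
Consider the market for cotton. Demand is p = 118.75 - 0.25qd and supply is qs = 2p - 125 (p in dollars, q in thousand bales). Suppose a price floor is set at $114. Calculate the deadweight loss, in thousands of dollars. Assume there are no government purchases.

Rearranging demand gives qd = 475 - 4p. In a free market, 475 - 4p = 2p - 125 gives the equilibrium p* = 100, q* = 75.
Because the floor (114) lies above the market-clearing price, it is binding.
At p = 114: qd = 475 - 4·114 = 19 and qs = 2·114 - 125 = 103.
Quantity traded falls to 19. At q = 19 the demand price is (475 - 19)/4 = 114 and the supply price is (125 + 19)/2 = 72.
Deadweight loss = ½ · (114 - 72) · (75 - 19) = ½ · 42 · 56 = 1176.

1176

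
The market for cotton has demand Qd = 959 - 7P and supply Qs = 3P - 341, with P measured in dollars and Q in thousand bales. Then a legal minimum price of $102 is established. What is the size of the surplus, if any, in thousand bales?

Setting quantity demanded equal to quantity supplied, 959 - 7P = 3P - 341, gives P* = 130 and Q* = 49.
Since 102 is below P* = 130, the floor does not bind and the free-market outcome prevails.
Since the control does not bind, there is no surplus.

0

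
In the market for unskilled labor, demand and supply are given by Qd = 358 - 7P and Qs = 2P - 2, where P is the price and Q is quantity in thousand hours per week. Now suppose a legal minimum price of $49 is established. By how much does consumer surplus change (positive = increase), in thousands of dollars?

In a free market, 358 - 7P = 2P - 2 gives the equilibrium P* = 40, Q* = 78.
The floor of 49 is above the equilibrium price 40, so it binds.
At P = 49: Qd = 358 - 7·49 = 15 and Qs = 2·49 - 2 = 96.
Consumer surplus without the control is ½ · (358/7 - 40) · 78 = 3042/7.
With the floor, consumers buy 15 units at 49, so CS = ½ · (358/7 - 49) · 15 = 225/14.
Change in consumer surplus = 225/14 - 3042/7 = -418.5.

-418.5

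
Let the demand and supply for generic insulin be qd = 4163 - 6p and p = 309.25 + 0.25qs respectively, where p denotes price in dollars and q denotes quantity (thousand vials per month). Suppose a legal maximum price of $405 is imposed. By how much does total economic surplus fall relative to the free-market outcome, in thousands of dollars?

Rearranging supply gives qs = 4p - 1237. Setting quantity demanded equal to quantity supplied, 4163 - 6p = 4p - 1237, gives p* = 540 and q* = 923.
Since 405 < 540, the ceiling is binding.
At p = 405: qd = 4163 - 6·405 = 1733 and qs = 4·405 - 1237 = 383.
Quantity traded falls to 383. At q = 383 the demand price is (4163 - 383)/6 = 630 and the supply price is (1237 + 383)/4 = 405.
Deadweight loss = ½ · (630 - 405) · (923 - 383) = ½ · 225 · 540 = 60750.

60750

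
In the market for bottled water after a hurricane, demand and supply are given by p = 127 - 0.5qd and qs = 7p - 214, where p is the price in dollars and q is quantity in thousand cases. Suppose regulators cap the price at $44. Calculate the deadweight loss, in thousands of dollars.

1008

Rearranging demand gives qd = 254 - 2p. Setting quantity demanded equal to quantity supplied, 254 - 2p = 7p - 214, gives p* = 52 and q* = 150.
Because the ceiling (44) lies below the market-clearing price, it is binding.
At p = 44: qd = 254 - 2·44 = 166 and qs = 7·44 - 214 = 94.
Quantity traded falls to 94. At q = 94 the demand price is (254 - 94)/2 = 80 and the supply price is (214 + 94)/7 = 44.
Deadweight loss = ½ · (80 - 44) · (150 - 94) = ½ · 36 · 56 = 1008.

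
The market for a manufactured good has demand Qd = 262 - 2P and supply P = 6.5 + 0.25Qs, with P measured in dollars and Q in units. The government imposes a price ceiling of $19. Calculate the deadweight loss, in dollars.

Rearranging supply gives Qs = 4P - 26. Setting quantity demanded equal to quantity supplied, 262 - 2P = 4P - 26, gives P* = 48 and Q* = 166.
Because the ceiling (19) lies below the market-clearing price, it is binding.
At P = 19: Qd = 262 - 2·19 = 224 and Qs = 4·19 - 26 = 50.
Quantity traded falls to 50. At Q = 50 the demand price is (262 - 50)/2 = 106 and the supply price is (26 + 50)/4 = 19.
Deadweight loss = ½ · (106 - 19) · (166 - 50) = ½ · 87 · 116 = 5046.

5046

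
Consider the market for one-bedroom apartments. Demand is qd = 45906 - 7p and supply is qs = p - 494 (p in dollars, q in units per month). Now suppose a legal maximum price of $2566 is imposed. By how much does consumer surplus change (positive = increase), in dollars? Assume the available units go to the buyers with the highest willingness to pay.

In a free market, 45906 - 7p = p - 494 gives the equilibrium p* = 5800, q* = 5306.
Because the ceiling (2566) lies below the market-clearing price, it is binding.
At p = 2566: qd = 45906 - 7·2566 = 27944 and qs = 2566 - 494 = 2072.
Consumer surplus without the control is ½ · (6558 - 5800) · 5306 = 2010974.
With the ceiling, 2072 units are sold at 2566 (assume they go to the highest-value buyers). The demand price at q = 2072 is 6262, so CS = ½ · [(6558 - 2566) + (6262 - 2566)] · 2072 = 7964768.
Change in consumer surplus = 7964768 - 2010974 = 5953794.

5953794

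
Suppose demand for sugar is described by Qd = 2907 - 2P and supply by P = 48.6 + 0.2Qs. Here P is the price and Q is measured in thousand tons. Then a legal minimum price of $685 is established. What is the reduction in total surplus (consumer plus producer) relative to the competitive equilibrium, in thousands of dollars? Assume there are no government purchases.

Rearranging supply gives Qs = 5P - 243. Without the control the market clears where 2907 - 2P = 5P - 243, i.e. P* = 450 and Q* = 2007.
Because the floor (685) lies above the market-clearing price, it is binding.
At P = 685: Qd = 2907 - 2·685 = 1537 and Qs = 5·685 - 243 = 3182.
Quantity traded falls to 1537. At Q = 1537 the demand price is (2907 - 1537)/2 = 685 and the supply price is (243 + 1537)/5 = 356.
Deadweight loss = ½ · (685 - 356) · (2007 - 1537) = ½ · 329 · 470 = 77315.

77315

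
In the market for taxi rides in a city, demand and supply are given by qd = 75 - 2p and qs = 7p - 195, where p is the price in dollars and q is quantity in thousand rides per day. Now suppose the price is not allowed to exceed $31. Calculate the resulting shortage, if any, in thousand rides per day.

In a free market, 75 - 2p = 7p - 195 gives the equilibrium p* = 30, q* = 15.
Since 31 is above p* = 30, the ceiling does not bind and the free-market outcome prevails.
Since the control does not bind, there is no shortage.

0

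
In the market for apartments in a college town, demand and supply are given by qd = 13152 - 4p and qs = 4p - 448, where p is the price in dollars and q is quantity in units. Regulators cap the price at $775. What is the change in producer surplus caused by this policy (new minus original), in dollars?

-4164350

In a free market, 13152 - 4p = 4p - 448 gives the equilibrium p* = 1700, q* = 6352.
Because the ceiling (775) lies below the market-clearing price, it is binding.
At p = 775: qd = 13152 - 4·775 = 10052 and qs = 4·775 - 448 = 2652.
Producer surplus without the control is ½ · (1700 - 112) · 6352 = 5043488.
With the ceiling, producers sell 2652 units at 775, so PS = ½ · (775 - 112) · 2652 = 879138.
Change in producer surplus = 879138 - 5043488 = -4164350.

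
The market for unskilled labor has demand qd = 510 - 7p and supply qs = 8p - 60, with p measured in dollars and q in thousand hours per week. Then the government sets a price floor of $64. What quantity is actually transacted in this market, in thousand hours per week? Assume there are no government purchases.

62

Setting quantity demanded equal to quantity supplied, 510 - 7p = 8p - 60, gives p* = 38 and q* = 244.
Since 64 > 38, the floor is binding.
At p = 64: qd = 510 - 7·64 = 62 and qs = 8·64 - 60 = 452.
The quantity actually transacted is the short side, demand: 62.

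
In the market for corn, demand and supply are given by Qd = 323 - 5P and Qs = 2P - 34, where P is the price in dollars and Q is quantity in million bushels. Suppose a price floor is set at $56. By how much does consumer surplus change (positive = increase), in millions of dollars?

-277.5

Equilibrium: 323 - 5P = 2P - 34, so 357 = 7P and P* = 51, Q* = 68.
Since 56 > 51, the floor is binding.
At P = 56: Qd = 323 - 5·56 = 43 and Qs = 2·56 - 34 = 78.
Consumer surplus without the control is ½ · (64.6 - 51) · 68 = 462.4.
With the floor, consumers buy 43 units at 56, so CS = ½ · (64.6 - 56) · 43 = 184.9.
Change in consumer surplus = 184.9 - 462.4 = -277.5.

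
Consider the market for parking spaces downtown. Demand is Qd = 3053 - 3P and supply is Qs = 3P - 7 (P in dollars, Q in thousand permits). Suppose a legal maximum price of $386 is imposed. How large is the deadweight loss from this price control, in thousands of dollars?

Without the control the market clears where 3053 - 3P = 3P - 7, i.e. P* = 510 and Q* = 1523.
Since 386 < 510, the ceiling is binding.
At P = 386: Qd = 3053 - 3·386 = 1895 and Qs = 3·386 - 7 = 1151.
Quantity traded falls to 1151. At Q = 1151 the demand price is (3053 - 1151)/3 = 634 and the supply price is (7 + 1151)/3 = 386.
Deadweight loss = ½ · (634 - 386) · (1523 - 1151) = ½ · 248 · 372 = 46128.

46128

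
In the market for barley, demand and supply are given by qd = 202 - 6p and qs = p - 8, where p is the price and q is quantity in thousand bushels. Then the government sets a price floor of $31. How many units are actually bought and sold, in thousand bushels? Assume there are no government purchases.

16

In a free market, 202 - 6p = p - 8 gives the equilibrium p* = 30, q* = 22.
Since 31 > 30, the floor is binding.
At p = 31: qd = 202 - 6·31 = 16 and qs = 31 - 8 = 23.
The quantity actually transacted is the short side, demand: 16.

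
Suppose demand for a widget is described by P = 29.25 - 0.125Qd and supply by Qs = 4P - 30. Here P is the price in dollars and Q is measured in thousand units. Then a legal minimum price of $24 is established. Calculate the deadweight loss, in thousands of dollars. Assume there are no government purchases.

48

Rearranging demand gives Qd = 234 - 8P. In a free market, 234 - 8P = 4P - 30 gives the equilibrium P* = 22, Q* = 58.
The floor of 24 is above the equilibrium price 22, so it binds.
At P = 24: Qd = 234 - 8·24 = 42 and Qs = 4·24 - 30 = 66.
Quantity traded falls to 42. At Q = 42 the demand price is (234 - 42)/8 = 24 and the supply price is (30 + 42)/4 = 18.
Deadweight loss = ½ · (24 - 18) · (58 - 42) = ½ · 6 · 16 = 48.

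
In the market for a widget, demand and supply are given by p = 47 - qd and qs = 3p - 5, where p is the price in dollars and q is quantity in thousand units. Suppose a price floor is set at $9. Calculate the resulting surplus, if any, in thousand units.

Rearranging demand gives qd = 47 - p. Equilibrium: 47 - p = 3p - 5, so 52 = 4p and p* = 13, q* = 34.
The floor of 9 is below the equilibrium price 13, so it is not binding; the market clears at p* = 13, q* = 34.
Since the control does not bind, there is no surplus.

0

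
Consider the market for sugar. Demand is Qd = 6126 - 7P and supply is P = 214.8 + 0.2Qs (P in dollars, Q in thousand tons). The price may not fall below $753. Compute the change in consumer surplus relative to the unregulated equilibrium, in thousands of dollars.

Rearranging supply gives Qs = 5P - 1074. In a free market, 6126 - 7P = 5P - 1074 gives the equilibrium P* = 600, Q* = 1926.
The floor of 753 is above the equilibrium price 600, so it binds.
At P = 753: Qd = 6126 - 7·753 = 855 and Qs = 5·753 - 1074 = 2691.
Consumer surplus without the control is ½ · (6126/7 - 600) · 1926 = 1854738/7.
With the floor, consumers buy 855 units at 753, so CS = ½ · (6126/7 - 753) · 855 = 731025/14.
Change in consumer surplus = 731025/14 - 1854738/7 = -212746.5.

-212746.5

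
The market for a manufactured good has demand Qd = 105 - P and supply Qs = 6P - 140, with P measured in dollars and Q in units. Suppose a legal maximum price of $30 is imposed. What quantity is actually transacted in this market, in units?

40

Without the control the market clears where 105 - P = 6P - 140, i.e. P* = 35 and Q* = 70.
The ceiling of 30 is below the equilibrium price 35, so it binds.
At P = 30: Qd = 105 - 30 = 75 and Qs = 6·30 - 140 = 40.
The quantity actually transacted is the short side, supply: 40.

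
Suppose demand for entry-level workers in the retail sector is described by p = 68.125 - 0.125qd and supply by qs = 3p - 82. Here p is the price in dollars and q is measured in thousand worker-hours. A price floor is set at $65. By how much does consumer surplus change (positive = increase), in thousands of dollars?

-456

Rearranging demand gives qd = 545 - 8p. Without the control the market clears where 545 - 8p = 3p - 82, i.e. p* = 57 and q* = 89.
Because the floor (65) lies above the market-clearing price, it is binding.
At p = 65: qd = 545 - 8·65 = 25 and qs = 3·65 - 82 = 113.
Consumer surplus without the control is ½ · (68.125 - 57) · 89 = 495.0625.
With the floor, consumers buy 25 units at 65, so CS = ½ · (68.125 - 65) · 25 = 39.0625.
Change in consumer surplus = 39.0625 - 495.0625 = -456.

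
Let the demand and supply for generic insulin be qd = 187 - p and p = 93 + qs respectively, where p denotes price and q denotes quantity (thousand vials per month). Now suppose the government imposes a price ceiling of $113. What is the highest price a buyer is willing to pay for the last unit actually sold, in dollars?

Rearranging supply gives qs = p - 93. In a free market, 187 - p = p - 93 gives the equilibrium p* = 140, q* = 47.
The ceiling of 113 is below the equilibrium price 140, so it binds.
At p = 113: qd = 187 - 113 = 74 and qs = 113 - 93 = 20.
Only 20 units reach the market. On the demand curve, the marginal buyer's willingness to pay at q = 20 is (187 - 20) = 167.

167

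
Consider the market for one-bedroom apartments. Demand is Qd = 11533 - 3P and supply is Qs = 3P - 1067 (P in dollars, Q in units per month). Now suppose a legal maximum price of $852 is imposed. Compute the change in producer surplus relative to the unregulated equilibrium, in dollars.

-4194528

Setting quantity demanded equal to quantity supplied, 11533 - 3P = 3P - 1067, gives P* = 2100 and Q* = 5233.
Since 852 < 2100, the ceiling is binding.
At P = 852: Qd = 11533 - 3·852 = 8977 and Qs = 3·852 - 1067 = 1489.
Producer surplus without the control is ½ · (2100 - 1067/3) · 5233 = 27384289/6.
With the ceiling, producers sell 1489 units at 852, so PS = ½ · (852 - 1067/3) · 1489 = 2217121/6.
Change in producer surplus = 2217121/6 - 27384289/6 = -4194528.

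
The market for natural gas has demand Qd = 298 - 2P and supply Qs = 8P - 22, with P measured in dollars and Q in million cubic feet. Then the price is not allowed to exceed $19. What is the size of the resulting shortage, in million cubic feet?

In a free market, 298 - 2P = 8P - 22 gives the equilibrium P* = 32, Q* = 234.
The ceiling of 19 is below the equilibrium price 32, so it binds.
At P = 19: Qd = 298 - 2·19 = 260 and Qs = 8·19 - 22 = 130.
Shortage = Qd - Qs = 260 - 130 = 130.

130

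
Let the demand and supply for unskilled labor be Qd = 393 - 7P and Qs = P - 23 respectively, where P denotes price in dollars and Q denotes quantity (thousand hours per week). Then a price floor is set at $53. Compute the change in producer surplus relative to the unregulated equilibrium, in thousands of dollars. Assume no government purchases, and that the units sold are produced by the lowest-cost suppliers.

In a free market, 393 - 7P = P - 23 gives the equilibrium P* = 52, Q* = 29.
The floor of 53 is above the equilibrium price 52, so it binds.
At P = 53: Qd = 393 - 7·53 = 22 and Qs = 53 - 23 = 30.
Producer surplus without the control is ½ · (52 - 23) · 29 = 420.5.
With the floor, 22 units are sold at 53. The supply price at Q = 22 is 45, so PS = ½ · [(53 - 23) + (53 - 45)] · 22 = 418.
Change in producer surplus = 418 - 420.5 = -2.5.

-2.5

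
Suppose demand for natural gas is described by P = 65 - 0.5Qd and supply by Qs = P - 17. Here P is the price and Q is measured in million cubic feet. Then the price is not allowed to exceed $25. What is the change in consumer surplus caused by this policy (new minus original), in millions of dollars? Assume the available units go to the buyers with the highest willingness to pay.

Rearranging demand gives Qd = 130 - 2P. Equilibrium: 130 - 2P = P - 17, so 147 = 3P and P* = 49, Q* = 32.
The ceiling of 25 is below the equilibrium price 49, so it binds.
At P = 25: Qd = 130 - 2·25 = 80 and Qs = 25 - 17 = 8.
Consumer surplus without the control is ½ · (65 - 49) · 32 = 256.
With the ceiling, 8 units are sold at 25 (assume they go to the highest-value buyers). The demand price at Q = 8 is 61, so CS = ½ · [(65 - 25) + (61 - 25)] · 8 = 304.
Change in consumer surplus = 304 - 256 = 48.

48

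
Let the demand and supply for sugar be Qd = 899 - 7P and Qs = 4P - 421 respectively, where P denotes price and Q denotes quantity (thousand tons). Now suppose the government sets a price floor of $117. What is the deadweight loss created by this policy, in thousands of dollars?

0

Setting quantity demanded equal to quantity supplied, 899 - 7P = 4P - 421, gives P* = 120 and Q* = 59.
The floor of 117 is below the equilibrium price 120, so it is not binding; the market clears at P* = 120, Q* = 59.
Since the control does not bind, no trades are prevented and deadweight loss is zero.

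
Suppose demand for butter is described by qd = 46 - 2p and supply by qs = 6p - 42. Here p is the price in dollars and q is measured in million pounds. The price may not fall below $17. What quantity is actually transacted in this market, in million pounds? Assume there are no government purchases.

Setting quantity demanded equal to quantity supplied, 46 - 2p = 6p - 42, gives p* = 11 and q* = 24.
Since 17 > 11, the floor is binding.
At p = 17: qd = 46 - 2·17 = 12 and qs = 6·17 - 42 = 60.
The quantity actually transacted is the short side, demand: 12.

12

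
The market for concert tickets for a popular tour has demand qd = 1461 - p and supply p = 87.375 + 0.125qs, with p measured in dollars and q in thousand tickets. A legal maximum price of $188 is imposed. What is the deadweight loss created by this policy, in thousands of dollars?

97344

Rearranging supply gives qs = 8p - 699. Setting quantity demanded equal to quantity supplied, 1461 - p = 8p - 699, gives p* = 240 and q* = 1221.
Because the ceiling (188) lies below the market-clearing price, it is binding.
At p = 188: qd = 1461 - 188 = 1273 and qs = 8·188 - 699 = 805.
Quantity traded falls to 805. At q = 805 the demand price is 1461 - 805 = 656 and the supply price is (699 + 805)/8 = 188.
Deadweight loss = ½ · (656 - 188) · (1221 - 805) = ½ · 468 · 416 = 97344.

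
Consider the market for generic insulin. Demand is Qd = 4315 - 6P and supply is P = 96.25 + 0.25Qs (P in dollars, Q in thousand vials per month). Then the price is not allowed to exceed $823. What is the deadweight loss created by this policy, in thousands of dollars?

0

Rearranging supply gives Qs = 4P - 385. In a free market, 4315 - 6P = 4P - 385 gives the equilibrium P* = 470, Q* = 1495.
Since 823 is above P* = 470, the ceiling does not bind and the free-market outcome prevails.
Since the control does not bind, no trades are prevented and deadweight loss is zero.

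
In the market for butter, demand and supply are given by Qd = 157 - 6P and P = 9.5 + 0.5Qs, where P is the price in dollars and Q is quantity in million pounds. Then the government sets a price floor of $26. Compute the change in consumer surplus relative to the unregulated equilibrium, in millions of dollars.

-52

Rearranging supply gives Qs = 2P - 19. Equilibrium: 157 - 6P = 2P - 19, so 176 = 8P and P* = 22, Q* = 25.
The floor of 26 is above the equilibrium price 22, so it binds.
At P = 26: Qd = 157 - 6·26 = 1 and Qs = 2·26 - 19 = 33.
Consumer surplus without the control is ½ · (157/6 - 22) · 25 = 625/12.
With the floor, consumers buy 1 units at 26, so CS = ½ · (157/6 - 26) · 1 = 1/12.
Change in consumer surplus = 1/12 - 625/12 = -52.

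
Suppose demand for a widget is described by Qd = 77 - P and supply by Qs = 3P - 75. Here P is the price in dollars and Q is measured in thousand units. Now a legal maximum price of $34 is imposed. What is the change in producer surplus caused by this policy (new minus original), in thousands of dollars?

Setting quantity demanded equal to quantity supplied, 77 - P = 3P - 75, gives P* = 38 and Q* = 39.
The ceiling of 34 is below the equilibrium price 38, so it binds.
At P = 34: Qd = 77 - 34 = 43 and Qs = 3·34 - 75 = 27.
Producer surplus without the control is ½ · (38 - 25) · 39 = 253.5.
With the ceiling, producers sell 27 units at 34, so PS = ½ · (34 - 25) · 27 = 121.5.
Change in producer surplus = 121.5 - 253.5 = -132.

-132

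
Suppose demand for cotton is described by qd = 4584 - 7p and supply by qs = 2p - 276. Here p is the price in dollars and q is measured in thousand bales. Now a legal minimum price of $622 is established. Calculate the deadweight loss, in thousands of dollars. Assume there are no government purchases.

105903

In a free market, 4584 - 7p = 2p - 276 gives the equilibrium p* = 540, q* = 804.
Because the floor (622) lies above the market-clearing price, it is binding.
At p = 622: qd = 4584 - 7·622 = 230 and qs = 2·622 - 276 = 968.
Quantity traded falls to 230. At q = 230 the demand price is (4584 - 230)/7 = 622 and the supply price is (276 + 230)/2 = 253.
Deadweight loss = ½ · (622 - 253) · (804 - 230) = ½ · 369 · 574 = 105903.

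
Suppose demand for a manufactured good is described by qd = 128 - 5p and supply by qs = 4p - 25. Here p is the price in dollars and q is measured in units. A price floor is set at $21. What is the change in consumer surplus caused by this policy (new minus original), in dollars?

-132

Setting quantity demanded equal to quantity supplied, 128 - 5p = 4p - 25, gives p* = 17 and q* = 43.
The floor of 21 is above the equilibrium price 17, so it binds.
At p = 21: qd = 128 - 5·21 = 23 and qs = 4·21 - 25 = 59.
Consumer surplus without the control is ½ · (25.6 - 17) · 43 = 184.9.
With the floor, consumers buy 23 units at 21, so CS = ½ · (25.6 - 21) · 23 = 52.9.
Change in consumer surplus = 52.9 - 184.9 = -132.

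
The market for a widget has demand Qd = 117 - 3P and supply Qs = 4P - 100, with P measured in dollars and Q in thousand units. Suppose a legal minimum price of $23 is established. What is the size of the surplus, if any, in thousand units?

In a free market, 117 - 3P = 4P - 100 gives the equilibrium P* = 31, Q* = 24.
Since 23 is below P* = 31, the floor does not bind and the free-market outcome prevails.
Since the control does not bind, there is no surplus.

0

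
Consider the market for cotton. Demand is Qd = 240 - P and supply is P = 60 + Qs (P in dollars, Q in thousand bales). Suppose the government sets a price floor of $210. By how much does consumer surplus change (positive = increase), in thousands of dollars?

-3600

Rearranging supply gives Qs = P - 60. Setting quantity demanded equal to quantity supplied, 240 - P = P - 60, gives P* = 150 and Q* = 90.
Since 210 > 150, the floor is binding.
At P = 210: Qd = 240 - 210 = 30 and Qs = 210 - 60 = 150.
Consumer surplus without the control is ½ · (240 - 150) · 90 = 4050.
With the floor, consumers buy 30 units at 210, so CS = ½ · (240 - 210) · 30 = 450.
Change in consumer surplus = 450 - 4050 = -3600.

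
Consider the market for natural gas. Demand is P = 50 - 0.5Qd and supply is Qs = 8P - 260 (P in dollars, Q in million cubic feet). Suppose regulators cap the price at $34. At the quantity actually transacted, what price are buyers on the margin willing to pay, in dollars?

44

Rearranging demand gives Qd = 100 - 2P. In a free market, 100 - 2P = 8P - 260 gives the equilibrium P* = 36, Q* = 28.
Since 34 < 36, the ceiling is binding.
At P = 34: Qd = 100 - 2·34 = 32 and Qs = 8·34 - 260 = 12.
Only 12 units reach the market. On the demand curve, the marginal buyer's willingness to pay at Q = 12 is (100 - 12)/2 = 44.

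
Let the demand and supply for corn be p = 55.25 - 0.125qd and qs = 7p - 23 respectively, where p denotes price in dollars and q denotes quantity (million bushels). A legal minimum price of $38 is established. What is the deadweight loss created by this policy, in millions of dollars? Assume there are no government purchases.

420

Rearranging demand gives qd = 442 - 8p. Setting quantity demanded equal to quantity supplied, 442 - 8p = 7p - 23, gives p* = 31 and q* = 194.
The floor of 38 is above the equilibrium price 31, so it binds.
At p = 38: qd = 442 - 8·38 = 138 and qs = 7·38 - 23 = 243.
Quantity traded falls to 138. At q = 138 the demand price is (442 - 138)/8 = 38 and the supply price is (23 + 138)/7 = 23.
Deadweight loss = ½ · (38 - 23) · (194 - 138) = ½ · 15 · 56 = 420.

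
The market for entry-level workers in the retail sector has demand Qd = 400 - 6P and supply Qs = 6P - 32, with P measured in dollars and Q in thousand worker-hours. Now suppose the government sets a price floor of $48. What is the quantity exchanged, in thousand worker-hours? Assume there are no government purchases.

112

Without the control the market clears where 400 - 6P = 6P - 32, i.e. P* = 36 and Q* = 184.
Since 48 > 36, the floor is binding.
At P = 48: Qd = 400 - 6·48 = 112 and Qs = 6·48 - 32 = 256.
The quantity actually transacted is the short side, demand: 112.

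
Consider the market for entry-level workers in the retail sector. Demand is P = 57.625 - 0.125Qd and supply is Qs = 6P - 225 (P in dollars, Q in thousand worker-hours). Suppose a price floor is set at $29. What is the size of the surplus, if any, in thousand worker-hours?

0

Rearranging demand gives Qd = 461 - 8P. Equilibrium: 461 - 8P = 6P - 225, so 686 = 14P and P* = 49, Q* = 69.
Since 29 is below P* = 49, the floor does not bind and the free-market outcome prevails.
Since the control does not bind, there is no surplus.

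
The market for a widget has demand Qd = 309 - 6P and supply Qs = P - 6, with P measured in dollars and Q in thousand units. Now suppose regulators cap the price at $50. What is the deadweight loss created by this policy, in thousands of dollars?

Setting quantity demanded equal to quantity supplied, 309 - 6P = P - 6, gives P* = 45 and Q* = 39.
Since 50 is above P* = 45, the ceiling does not bind and the free-market outcome prevails.
Since the control does not bind, no trades are prevented and deadweight loss is zero.

0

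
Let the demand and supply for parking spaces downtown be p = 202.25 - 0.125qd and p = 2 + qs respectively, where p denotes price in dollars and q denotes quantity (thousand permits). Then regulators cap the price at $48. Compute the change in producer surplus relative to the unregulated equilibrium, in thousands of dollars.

-14784

Rearranging demand gives qd = 1618 - 8p; rearranging supply gives qs = p - 2. Setting quantity demanded equal to quantity supplied, 1618 - 8p = p - 2, gives p* = 180 and q* = 178.
Since 48 < 180, the ceiling is binding.
At p = 48: qd = 1618 - 8·48 = 1234 and qs = 48 - 2 = 46.
Producer surplus without the control is ½ · (180 - 2) · 178 = 15842.
With the ceiling, producers sell 46 units at 48, so PS = ½ · (48 - 2) · 46 = 1058.
Change in producer surplus = 1058 - 15842 = -14784.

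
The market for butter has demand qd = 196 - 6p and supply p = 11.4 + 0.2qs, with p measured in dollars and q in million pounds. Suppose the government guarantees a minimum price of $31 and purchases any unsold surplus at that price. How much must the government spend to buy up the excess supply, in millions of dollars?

2728

Rearranging supply gives qs = 5p - 57. Without the control the market clears where 196 - 6p = 5p - 57, i.e. p* = 23 and q* = 58.
The floor of 31 is above the equilibrium price 23, so it binds.
At p = 31: qd = 196 - 6·31 = 10 and qs = 5·31 - 57 = 98.
Surplus = qs - qd = 88.
Government expenditure = surplus × support price = 88 × 31 = 2728.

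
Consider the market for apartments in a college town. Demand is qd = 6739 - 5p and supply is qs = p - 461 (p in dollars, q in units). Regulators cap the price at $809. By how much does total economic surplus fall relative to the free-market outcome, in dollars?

Without the control the market clears where 6739 - 5p = p - 461, i.e. p* = 1200 and q* = 739.
Since 809 < 1200, the ceiling is binding.
At p = 809: qd = 6739 - 5·809 = 2694 and qs = 809 - 461 = 348.
Quantity traded falls to 348. At q = 348 the demand price is (6739 - 348)/5 = 1278.2 and the supply price is 461 + 348 = 809.
Deadweight loss = ½ · (1278.2 - 809) · (739 - 348) = ½ · 469.2 · 391 = 91728.6.

91728.6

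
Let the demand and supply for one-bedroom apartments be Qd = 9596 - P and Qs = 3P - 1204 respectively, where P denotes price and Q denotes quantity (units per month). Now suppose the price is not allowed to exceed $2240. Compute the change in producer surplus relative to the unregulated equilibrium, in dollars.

Setting quantity demanded equal to quantity supplied, 9596 - P = 3P - 1204, gives P* = 2700 and Q* = 6896.
Since 2240 < 2700, the ceiling is binding.
At P = 2240: Qd = 9596 - 2240 = 7356 and Qs = 3·2240 - 1204 = 5516.
Producer surplus without the control is ½ · (2700 - 1204/3) · 6896 = 23777408/3.
With the ceiling, producers sell 5516 units at 2240, so PS = ½ · (2240 - 1204/3) · 5516 = 15213128/3.
Change in producer surplus = 15213128/3 - 23777408/3 = -2854760.

-2854760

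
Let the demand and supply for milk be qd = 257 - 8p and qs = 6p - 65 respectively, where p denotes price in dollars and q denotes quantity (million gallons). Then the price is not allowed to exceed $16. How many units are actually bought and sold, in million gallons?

Without the control the market clears where 257 - 8p = 6p - 65, i.e. p* = 23 and q* = 73.
Because the ceiling (16) lies below the market-clearing price, it is binding.
At p = 16: qd = 257 - 8·16 = 129 and qs = 6·16 - 65 = 31.
The quantity actually transacted is the short side, supply: 31.

31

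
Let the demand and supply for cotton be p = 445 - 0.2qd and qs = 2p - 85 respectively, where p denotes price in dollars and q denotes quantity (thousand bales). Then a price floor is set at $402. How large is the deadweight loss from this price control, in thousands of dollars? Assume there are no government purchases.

Rearranging demand gives qd = 2225 - 5p. Setting quantity demanded equal to quantity supplied, 2225 - 5p = 2p - 85, gives p* = 330 and q* = 575.
The floor of 402 is above the equilibrium price 330, so it binds.
At p = 402: qd = 2225 - 5·402 = 215 and qs = 2·402 - 85 = 719.
Quantity traded falls to 215. At q = 215 the demand price is (2225 - 215)/5 = 402 and the supply price is (85 + 215)/2 = 150.
Deadweight loss = ½ · (402 - 150) · (575 - 215) = ½ · 252 · 360 = 45360.

45360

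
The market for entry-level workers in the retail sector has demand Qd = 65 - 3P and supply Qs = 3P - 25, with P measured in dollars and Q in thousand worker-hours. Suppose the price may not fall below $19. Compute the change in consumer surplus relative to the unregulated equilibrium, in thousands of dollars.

Setting quantity demanded equal to quantity supplied, 65 - 3P = 3P - 25, gives P* = 15 and Q* = 20.
The floor of 19 is above the equilibrium price 15, so it binds.
At P = 19: Qd = 65 - 3·19 = 8 and Qs = 3·19 - 25 = 32.
Consumer surplus without the control is ½ · (65/3 - 15) · 20 = 200/3.
With the floor, consumers buy 8 units at 19, so CS = ½ · (65/3 - 19) · 8 = 32/3.
Change in consumer surplus = 32/3 - 200/3 = -56.

-56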